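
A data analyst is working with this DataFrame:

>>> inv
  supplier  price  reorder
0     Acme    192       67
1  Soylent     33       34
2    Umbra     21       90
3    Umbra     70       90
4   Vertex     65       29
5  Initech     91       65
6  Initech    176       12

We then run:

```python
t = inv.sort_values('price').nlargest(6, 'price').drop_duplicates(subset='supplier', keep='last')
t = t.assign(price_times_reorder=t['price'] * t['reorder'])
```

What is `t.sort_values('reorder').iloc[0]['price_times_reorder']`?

1885

sort by price:
  supplier  price  reorder
2    Umbra     21       90
1  Soylent     33       34
4   Vertex     65       29
3    Umbra     70       90
5  Initech     91       65
6  Initech    176       12
0     Acme    192       67
take 6 rows with largest price:
  supplier  price  reorder
0     Acme    192       67
6  Initech    176       12
5  Initech     91       65
3    Umbra     70       90
4   Vertex     65       29
1  Soylent     33       34
drop duplicate supplier (keep=last):
  supplier  price  reorder
0     Acme    192       67
5  Initech     91       65
3    Umbra     70       90
4   Vertex     65       29
1  Soylent     33       34
add column price_times_reorder = t['price'] * t['reorder']:
  supplier  price  reorder  price_times_reorder
0     Acme    192       67                12864
5  Initech     91       65                 5915
3    Umbra     70       90                 6300
4   Vertex     65       29                 1885
1  Soylent     33       34                 1122
sort by reorder:
  supplier  price  reorder  price_times_reorder
4   Vertex     65       29                 1885
1  Soylent     33       34                 1122
5  Initech     91       65                 5915
0     Acme    192       67                12864
3    Umbra     70       90                 6300
Then the value at position 0, column 'price_times_reorder': 1885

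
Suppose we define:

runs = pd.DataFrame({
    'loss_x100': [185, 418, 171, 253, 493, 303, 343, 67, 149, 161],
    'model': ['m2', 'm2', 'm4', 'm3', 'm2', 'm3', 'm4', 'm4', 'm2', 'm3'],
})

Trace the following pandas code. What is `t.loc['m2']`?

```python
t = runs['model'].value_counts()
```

value_counts of model:
model
m2    4
m4    3
m3    3
Name: count, dtype: int64
So loc['m2'] = 4.

4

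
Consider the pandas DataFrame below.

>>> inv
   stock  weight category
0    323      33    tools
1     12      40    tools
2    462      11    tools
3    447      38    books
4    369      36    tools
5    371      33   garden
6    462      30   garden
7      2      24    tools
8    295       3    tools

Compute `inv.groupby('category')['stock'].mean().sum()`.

1107.33333333

group by category, mean of stock:
category
books     447.000000
garden    416.500000
tools     243.833333
Name: stock, dtype: float64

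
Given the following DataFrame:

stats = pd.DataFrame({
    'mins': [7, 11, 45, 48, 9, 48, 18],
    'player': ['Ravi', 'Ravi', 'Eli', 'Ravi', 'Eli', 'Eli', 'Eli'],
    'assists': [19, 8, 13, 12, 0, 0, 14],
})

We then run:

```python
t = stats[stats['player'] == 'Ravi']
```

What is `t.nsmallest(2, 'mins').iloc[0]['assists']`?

19

filter rows where player == 'Ravi':
   mins player  assists
0     7   Ravi       19
1    11   Ravi        8
3    48   Ravi       12
take 2 rows with smallest mins:
   mins player  assists
0     7   Ravi       19
1    11   Ravi        8
Taking the value at position 0, column 'assists' gives 19.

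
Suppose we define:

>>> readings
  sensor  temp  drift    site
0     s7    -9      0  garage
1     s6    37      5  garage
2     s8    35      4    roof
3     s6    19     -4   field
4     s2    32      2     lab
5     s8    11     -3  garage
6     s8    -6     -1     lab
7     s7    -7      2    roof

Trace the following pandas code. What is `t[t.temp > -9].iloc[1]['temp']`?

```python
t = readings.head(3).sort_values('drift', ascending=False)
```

take first 3 rows:
  sensor  temp  drift    site
0     s7    -9      0  garage
1     s6    37      5  garage
2     s8    35      4    roof
sort by drift descending:
  sensor  temp  drift    site
1     s6    37      5  garage
2     s8    35      4    roof
0     s7    -9      0  garage
filter rows where temp > -9:
  sensor  temp  drift    site
1     s6    37      5  garage
2     s8    35      4    roof
So iloc[1]['temp'] = 35.

35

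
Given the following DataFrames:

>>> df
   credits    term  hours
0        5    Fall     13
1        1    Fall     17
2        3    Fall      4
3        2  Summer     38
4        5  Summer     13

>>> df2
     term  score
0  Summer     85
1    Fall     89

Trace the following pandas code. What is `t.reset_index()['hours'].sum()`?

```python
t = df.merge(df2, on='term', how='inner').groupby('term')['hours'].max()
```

merge on 'term' (how='inner') → 5 rows:
   credits    term  hours  score
0        5    Fall     13     89
1        1    Fall     17     89
2        3    Fall      4     89
3        2  Summer     38     85
4        5  Summer     13     85
group by term, max of hours:
term
Fall      17
Summer    38
Name: hours, dtype: int64
reset_index():
     term  hours
0    Fall     17
1  Summer     38

55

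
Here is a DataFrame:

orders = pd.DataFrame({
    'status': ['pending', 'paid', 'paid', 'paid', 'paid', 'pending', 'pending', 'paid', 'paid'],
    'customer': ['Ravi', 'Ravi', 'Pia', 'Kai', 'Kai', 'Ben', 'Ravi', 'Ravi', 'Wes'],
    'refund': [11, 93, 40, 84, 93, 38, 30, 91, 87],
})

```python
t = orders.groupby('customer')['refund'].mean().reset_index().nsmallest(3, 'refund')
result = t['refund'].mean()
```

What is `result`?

group by customer, mean of refund:
customer
Ben     38.00
Kai     88.50
Pia     40.00
Ravi    56.25
Wes     87.00
Name: refund, dtype: float64
reset_index():
  customer  refund
0      Ben   38.00
1      Kai   88.50
2      Pia   40.00
3     Ravi   56.25
4      Wes   87.00
take 3 rows with smallest refund:
  customer  refund
0      Ben   38.00
2      Pia   40.00
3     Ravi   56.25
Then the mean of column 'refund': 44.75

44.75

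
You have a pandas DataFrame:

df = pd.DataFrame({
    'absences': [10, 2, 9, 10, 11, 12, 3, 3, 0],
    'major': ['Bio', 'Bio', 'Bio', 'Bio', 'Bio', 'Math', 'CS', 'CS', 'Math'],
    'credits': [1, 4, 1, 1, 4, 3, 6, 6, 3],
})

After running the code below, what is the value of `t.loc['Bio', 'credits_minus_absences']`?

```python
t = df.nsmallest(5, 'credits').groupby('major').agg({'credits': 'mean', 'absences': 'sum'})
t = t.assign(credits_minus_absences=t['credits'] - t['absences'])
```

take 5 rows with smallest credits:
   absences major  credits
0        10   Bio        1
2         9   Bio        1
3        10   Bio        1
5        12  Math        3
8         0  Math        3
group by major: mean(credits), sum(absences):
       credits  absences
major                   
Bio        1.0        29
Math       3.0        12
add column credits_minus_absences = t['credits'] - t['absences']:
       credits  absences  credits_minus_absences
major                                           
Bio        1.0        29                   -28.0
Math       3.0        12                    -9.0
Hence -28.0.

-28.0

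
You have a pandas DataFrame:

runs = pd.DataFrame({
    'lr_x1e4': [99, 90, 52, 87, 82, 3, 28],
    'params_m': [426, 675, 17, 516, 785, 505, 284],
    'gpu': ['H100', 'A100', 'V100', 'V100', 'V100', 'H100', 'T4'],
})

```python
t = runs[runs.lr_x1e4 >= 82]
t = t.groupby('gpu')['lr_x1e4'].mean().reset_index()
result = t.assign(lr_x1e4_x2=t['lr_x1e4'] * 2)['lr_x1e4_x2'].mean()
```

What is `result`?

182.333333333

filter rows where lr_x1e4 >= 82:
   lr_x1e4  params_m   gpu
0       99       426  H100
1       90       675  A100
3       87       516  V100
4       82       785  V100
group by gpu, mean of lr_x1e4:
gpu
A100    90.0
H100    99.0
V100    84.5
Name: lr_x1e4, dtype: float64
reset_index():
    gpu  lr_x1e4
0  A100     90.0
1  H100     99.0
2  V100     84.5
add column lr_x1e4_x2 = t['lr_x1e4'] * 2:
    gpu  lr_x1e4  lr_x1e4_x2
0  A100     90.0       180.0
1  H100     99.0       198.0
2  V100     84.5       169.0
Hence 182.333333333.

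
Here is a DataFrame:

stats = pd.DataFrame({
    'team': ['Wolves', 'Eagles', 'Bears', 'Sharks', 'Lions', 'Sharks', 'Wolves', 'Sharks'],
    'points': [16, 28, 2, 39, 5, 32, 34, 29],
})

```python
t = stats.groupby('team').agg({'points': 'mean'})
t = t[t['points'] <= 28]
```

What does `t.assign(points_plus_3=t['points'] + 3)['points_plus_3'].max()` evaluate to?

group by team, mean of points:
           points
team             
Bears    2.000000
Eagles  28.000000
Lions    5.000000
Sharks  33.333333
Wolves  25.000000
filter rows where points <= 28:
        points
team          
Bears      2.0
Eagles    28.0
Lions      5.0
Wolves    25.0
add column points_plus_3 = t['points'] + 3:
        points  points_plus_3
team                         
Bears      2.0            5.0
Eagles    28.0           31.0
Lions      5.0            8.0
Wolves    25.0           28.0
The max of column 'points_plus_3' is 31.0.

31.0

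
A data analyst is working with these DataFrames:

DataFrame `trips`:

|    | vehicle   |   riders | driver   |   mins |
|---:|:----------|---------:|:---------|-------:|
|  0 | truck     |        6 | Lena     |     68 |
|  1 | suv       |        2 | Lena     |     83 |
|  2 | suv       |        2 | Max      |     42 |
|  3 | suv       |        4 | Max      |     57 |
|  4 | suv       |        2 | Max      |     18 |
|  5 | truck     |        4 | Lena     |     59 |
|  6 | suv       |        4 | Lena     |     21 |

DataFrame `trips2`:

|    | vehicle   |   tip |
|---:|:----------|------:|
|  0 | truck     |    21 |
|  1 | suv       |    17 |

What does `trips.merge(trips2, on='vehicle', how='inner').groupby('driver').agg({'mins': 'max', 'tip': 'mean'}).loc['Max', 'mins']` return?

57

merge on 'vehicle' (how='inner') → 7 rows:
  vehicle  riders driver  mins  tip
0   truck       6   Lena    68   21
1     suv       2   Lena    83   17
2     suv       2    Max    42   17
3     suv       4    Max    57   17
4     suv       2    Max    18   17
5   truck       4   Lena    59   21
6     suv       4   Lena    21   17
group by driver: max(mins), mean(tip):
        mins   tip
driver            
Lena      83  19.0
Max       57  17.0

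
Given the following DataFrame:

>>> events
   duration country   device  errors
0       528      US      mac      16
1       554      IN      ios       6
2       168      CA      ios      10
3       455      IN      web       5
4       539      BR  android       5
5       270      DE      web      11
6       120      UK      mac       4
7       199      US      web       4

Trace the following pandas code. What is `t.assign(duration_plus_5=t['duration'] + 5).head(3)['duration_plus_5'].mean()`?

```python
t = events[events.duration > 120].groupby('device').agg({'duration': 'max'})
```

545.333333333

filter rows where duration > 120:
   duration country   device  errors
0       528      US      mac      16
1       554      IN      ios       6
2       168      CA      ios      10
3       455      IN      web       5
4       539      BR  android       5
5       270      DE      web      11
7       199      US      web       4
group by device, max of duration:
         duration
device           
android       539
ios           554
mac           528
web           455
add column duration_plus_5 = t['duration'] + 5:
         duration  duration_plus_5
device                            
android       539              544
ios           554              559
mac           528              533
web           455              460
take first 3 rows:
         duration  duration_plus_5
device                            
android       539              544
ios           554              559
mac           528              533
So mean() = 545.333333333.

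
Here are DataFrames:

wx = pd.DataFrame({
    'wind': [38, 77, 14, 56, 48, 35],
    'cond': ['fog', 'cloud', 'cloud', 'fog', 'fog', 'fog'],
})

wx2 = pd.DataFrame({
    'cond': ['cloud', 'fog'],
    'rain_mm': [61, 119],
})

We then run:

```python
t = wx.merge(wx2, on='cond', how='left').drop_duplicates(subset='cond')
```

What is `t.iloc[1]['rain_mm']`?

merge on 'cond' (how='left') → 6 rows:
   wind   cond  rain_mm
0    38    fog      119
1    77  cloud       61
2    14  cloud       61
3    56    fog      119
4    48    fog      119
5    35    fog      119
drop duplicate cond (keep=first):
   wind   cond  rain_mm
0    38    fog      119
1    77  cloud       61
Taking the value at position 1, column 'rain_mm' gives 61.

61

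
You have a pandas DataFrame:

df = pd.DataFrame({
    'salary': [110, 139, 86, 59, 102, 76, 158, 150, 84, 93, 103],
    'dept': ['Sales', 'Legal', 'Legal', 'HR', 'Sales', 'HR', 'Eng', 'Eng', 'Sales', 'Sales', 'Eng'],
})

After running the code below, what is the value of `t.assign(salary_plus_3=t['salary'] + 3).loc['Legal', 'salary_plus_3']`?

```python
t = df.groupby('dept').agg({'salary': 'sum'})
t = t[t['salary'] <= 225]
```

228

group by dept, sum of salary:
       salary
dept         
Eng       411
HR        135
Legal     225
Sales     389
filter rows where salary <= 225:
       salary
dept         
HR        135
Legal     225
add column salary_plus_3 = t['salary'] + 3:
       salary  salary_plus_3
dept                        
HR        135            138
Legal     225            228
Hence 228.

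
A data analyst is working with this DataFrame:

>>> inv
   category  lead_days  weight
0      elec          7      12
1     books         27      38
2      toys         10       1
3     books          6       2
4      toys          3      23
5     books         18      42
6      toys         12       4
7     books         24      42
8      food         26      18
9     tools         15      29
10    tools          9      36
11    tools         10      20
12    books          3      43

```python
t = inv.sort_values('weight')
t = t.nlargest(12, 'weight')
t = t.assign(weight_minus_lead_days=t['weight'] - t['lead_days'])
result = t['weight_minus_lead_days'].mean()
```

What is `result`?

sort by weight:
   category  lead_days  weight
2      toys         10       1
3     books          6       2
6      toys         12       4
0      elec          7      12
8      food         26      18
11    tools         10      20
4      toys          3      23
9     tools         15      29
10    tools          9      36
1     books         27      38
5     books         18      42
7     books         24      42
12    books          3      43
take 12 rows with largest weight:
   category  lead_days  weight
12    books          3      43
5     books         18      42
7     books         24      42
1     books         27      38
10    tools          9      36
9     tools         15      29
4      toys          3      23
11    tools         10      20
8      food         26      18
0      elec          7      12
6      toys         12       4
3     books          6       2
add column weight_minus_lead_days = t['weight'] - t['lead_days']:
   category  lead_days  weight  weight_minus_lead_days
12    books          3      43                      40
5     books         18      42                      24
7     books         24      42                      18
1     books         27      38                      11
10    tools          9      36                      27
9     tools         15      29                      14
4      toys          3      23                      20
11    tools         10      20                      10
8      food         26      18                      -8
0      elec          7      12                       5
6      toys         12       4                      -8
3     books          6       2                      -4

12.4166666667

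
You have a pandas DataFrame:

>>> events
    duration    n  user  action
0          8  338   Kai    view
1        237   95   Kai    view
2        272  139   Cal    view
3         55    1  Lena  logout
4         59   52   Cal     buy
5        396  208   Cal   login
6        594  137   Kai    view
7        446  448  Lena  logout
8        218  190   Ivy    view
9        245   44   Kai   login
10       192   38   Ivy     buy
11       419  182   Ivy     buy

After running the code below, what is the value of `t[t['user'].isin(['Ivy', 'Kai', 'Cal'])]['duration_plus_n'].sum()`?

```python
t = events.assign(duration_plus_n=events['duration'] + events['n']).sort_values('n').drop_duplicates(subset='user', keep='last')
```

add column duration_plus_n = events['duration'] + events['n']:
    duration    n  user  action  duration_plus_n
0          8  338   Kai    view              346
1        237   95   Kai    view              332
2        272  139   Cal    view              411
3         55    1  Lena  logout               56
4         59   52   Cal     buy              111
5        396  208   Cal   login              604
6        594  137   Kai    view              731
7        446  448  Lena  logout              894
8        218  190   Ivy    view              408
9        245   44   Kai   login              289
10       192   38   Ivy     buy              230
11       419  182   Ivy     buy              601
sort by n:
    duration    n  user  action  duration_plus_n
3         55    1  Lena  logout               56
10       192   38   Ivy     buy              230
9        245   44   Kai   login              289
4         59   52   Cal     buy              111
1        237   95   Kai    view              332
6        594  137   Kai    view              731
2        272  139   Cal    view              411
11       419  182   Ivy     buy              601
8        218  190   Ivy    view              408
5        396  208   Cal   login              604
0          8  338   Kai    view              346
7        446  448  Lena  logout              894
drop duplicate user (keep=last):
   duration    n  user  action  duration_plus_n
8       218  190   Ivy    view              408
5       396  208   Cal   login              604
0         8  338   Kai    view              346
7       446  448  Lena  logout              894
filter rows where user in ['Ivy', 'Kai', 'Cal']:
   duration    n user action  duration_plus_n
8       218  190  Ivy   view              408
5       396  208  Cal  login              604
0         8  338  Kai   view              346

1358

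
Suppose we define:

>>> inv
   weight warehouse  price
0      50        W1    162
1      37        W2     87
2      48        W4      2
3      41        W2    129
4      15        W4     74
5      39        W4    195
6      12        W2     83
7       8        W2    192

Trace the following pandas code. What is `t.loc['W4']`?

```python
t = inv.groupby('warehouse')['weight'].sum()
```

102

group by warehouse, sum of weight:
warehouse
W1     50
W2     98
W4    102
Name: weight, dtype: int64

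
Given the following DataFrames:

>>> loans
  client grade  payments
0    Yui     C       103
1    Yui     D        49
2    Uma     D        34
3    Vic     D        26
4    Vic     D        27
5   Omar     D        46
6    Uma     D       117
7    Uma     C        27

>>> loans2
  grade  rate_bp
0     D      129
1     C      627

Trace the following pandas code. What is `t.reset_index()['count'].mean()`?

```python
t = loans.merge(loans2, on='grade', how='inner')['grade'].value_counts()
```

merge on 'grade' (how='inner') → 8 rows:
  client grade  payments  rate_bp
0    Yui     C       103      627
1    Yui     D        49      129
2    Uma     D        34      129
3    Vic     D        26      129
4    Vic     D        27      129
5   Omar     D        46      129
6    Uma     D       117      129
7    Uma     C        27      627
value_counts of grade:
grade
D    6
C    2
Name: count, dtype: int64
reset_index():
  grade  count
0     D      6
1     C      2
Hence 4.0.

4.0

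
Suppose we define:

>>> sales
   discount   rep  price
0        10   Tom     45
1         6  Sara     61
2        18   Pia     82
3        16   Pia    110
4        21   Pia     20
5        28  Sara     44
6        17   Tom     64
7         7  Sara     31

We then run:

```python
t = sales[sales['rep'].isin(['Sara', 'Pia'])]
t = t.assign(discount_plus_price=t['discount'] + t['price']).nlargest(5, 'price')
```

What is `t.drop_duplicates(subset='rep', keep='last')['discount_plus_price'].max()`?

100

filter rows where rep in ['Sara', 'Pia']:
   discount   rep  price
1         6  Sara     61
2        18   Pia     82
3        16   Pia    110
4        21   Pia     20
5        28  Sara     44
7         7  Sara     31
add column discount_plus_price = t['discount'] + t['price']:
   discount   rep  price  discount_plus_price
1         6  Sara     61                   67
2        18   Pia     82                  100
3        16   Pia    110                  126
4        21   Pia     20                   41
5        28  Sara     44                   72
7         7  Sara     31                   38
take 5 rows with largest price:
   discount   rep  price  discount_plus_price
3        16   Pia    110                  126
2        18   Pia     82                  100
1         6  Sara     61                   67
5        28  Sara     44                   72
7         7  Sara     31                   38
drop duplicate rep (keep=last):
   discount   rep  price  discount_plus_price
2        18   Pia     82                  100
7         7  Sara     31                   38
The max of column 'discount_plus_price' is 100.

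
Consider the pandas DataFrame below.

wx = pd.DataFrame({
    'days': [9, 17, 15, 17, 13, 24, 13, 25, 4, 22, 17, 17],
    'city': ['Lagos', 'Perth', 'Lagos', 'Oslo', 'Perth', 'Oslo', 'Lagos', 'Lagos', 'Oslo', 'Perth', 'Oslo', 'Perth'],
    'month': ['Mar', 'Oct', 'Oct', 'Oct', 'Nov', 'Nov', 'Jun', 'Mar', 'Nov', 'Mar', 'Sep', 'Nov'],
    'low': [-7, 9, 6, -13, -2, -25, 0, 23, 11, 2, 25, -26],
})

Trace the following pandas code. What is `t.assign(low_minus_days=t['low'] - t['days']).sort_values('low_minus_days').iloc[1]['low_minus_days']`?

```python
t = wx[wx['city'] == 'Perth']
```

filter rows where city == 'Perth':
    days   city month  low
1     17  Perth   Oct    9
4     13  Perth   Nov   -2
9     22  Perth   Mar    2
11    17  Perth   Nov  -26
add column low_minus_days = t['low'] - t['days']:
    days   city month  low  low_minus_days
1     17  Perth   Oct    9              -8
4     13  Perth   Nov   -2             -15
9     22  Perth   Mar    2             -20
11    17  Perth   Nov  -26             -43
sort by low_minus_days:
    days   city month  low  low_minus_days
11    17  Perth   Nov  -26             -43
9     22  Perth   Mar    2             -20
4     13  Perth   Nov   -2             -15
1     17  Perth   Oct    9              -8
value at position 1, column 'low_minus_days' → -20

-20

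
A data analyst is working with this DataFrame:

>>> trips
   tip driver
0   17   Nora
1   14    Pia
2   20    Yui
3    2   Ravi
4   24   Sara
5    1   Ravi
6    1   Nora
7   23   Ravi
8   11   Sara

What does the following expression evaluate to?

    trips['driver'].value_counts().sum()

value_counts of driver:
driver
Ravi    3
Nora    2
Sara    2
Pia     1
Yui     1
Name: count, dtype: int64

9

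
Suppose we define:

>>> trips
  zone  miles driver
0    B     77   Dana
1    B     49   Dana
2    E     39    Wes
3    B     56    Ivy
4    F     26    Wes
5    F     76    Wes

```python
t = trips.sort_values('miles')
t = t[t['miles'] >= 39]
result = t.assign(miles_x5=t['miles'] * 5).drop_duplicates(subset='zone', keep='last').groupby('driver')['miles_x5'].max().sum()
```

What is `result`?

sort by miles:
  zone  miles driver
4    F     26    Wes
2    E     39    Wes
1    B     49   Dana
3    B     56    Ivy
5    F     76    Wes
0    B     77   Dana
filter rows where miles >= 39:
  zone  miles driver
2    E     39    Wes
1    B     49   Dana
3    B     56    Ivy
5    F     76    Wes
0    B     77   Dana
add column miles_x5 = t['miles'] * 5:
  zone  miles driver  miles_x5
2    E     39    Wes       195
1    B     49   Dana       245
3    B     56    Ivy       280
5    F     76    Wes       380
0    B     77   Dana       385
drop duplicate zone (keep=last):
  zone  miles driver  miles_x5
2    E     39    Wes       195
5    F     76    Wes       380
0    B     77   Dana       385
group by driver, max of miles_x5:
driver
Dana    385
Wes     380
Name: miles_x5, dtype: int64
sum of the resulting series → 765

765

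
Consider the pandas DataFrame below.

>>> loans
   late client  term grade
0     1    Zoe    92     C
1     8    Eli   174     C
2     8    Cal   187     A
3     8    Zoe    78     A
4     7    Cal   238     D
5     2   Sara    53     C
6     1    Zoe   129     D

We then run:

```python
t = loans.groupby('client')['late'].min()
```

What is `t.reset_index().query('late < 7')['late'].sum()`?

3

group by client, min of late:
client
Cal     7
Eli     8
Sara    2
Zoe     1
Name: late, dtype: int64
reset_index():
  client  late
0    Cal     7
1    Eli     8
2   Sara     2
3    Zoe     1
filter rows where late < 7:
  client  late
2   Sara     2
3    Zoe     1
So sum() = 3.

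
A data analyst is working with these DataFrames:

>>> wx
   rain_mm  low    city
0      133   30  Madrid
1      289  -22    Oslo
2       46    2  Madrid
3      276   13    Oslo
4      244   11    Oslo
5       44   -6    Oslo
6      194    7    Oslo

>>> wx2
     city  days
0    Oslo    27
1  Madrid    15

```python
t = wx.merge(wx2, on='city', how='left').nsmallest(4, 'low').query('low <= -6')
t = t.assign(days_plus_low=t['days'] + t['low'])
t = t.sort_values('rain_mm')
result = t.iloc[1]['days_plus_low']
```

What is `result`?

merge on 'city' (how='left') → 7 rows:
   rain_mm  low    city  days
0      133   30  Madrid    15
1      289  -22    Oslo    27
2       46    2  Madrid    15
3      276   13    Oslo    27
4      244   11    Oslo    27
5       44   -6    Oslo    27
6      194    7    Oslo    27
take 4 rows with smallest low:
   rain_mm  low    city  days
1      289  -22    Oslo    27
5       44   -6    Oslo    27
2       46    2  Madrid    15
6      194    7    Oslo    27
filter rows where low <= -6:
   rain_mm  low  city  days
1      289  -22  Oslo    27
5       44   -6  Oslo    27
add column days_plus_low = t['days'] + t['low']:
   rain_mm  low  city  days  days_plus_low
1      289  -22  Oslo    27              5
5       44   -6  Oslo    27             21
sort by rain_mm:
   rain_mm  low  city  days  days_plus_low
5       44   -6  Oslo    27             21
1      289  -22  Oslo    27              5

5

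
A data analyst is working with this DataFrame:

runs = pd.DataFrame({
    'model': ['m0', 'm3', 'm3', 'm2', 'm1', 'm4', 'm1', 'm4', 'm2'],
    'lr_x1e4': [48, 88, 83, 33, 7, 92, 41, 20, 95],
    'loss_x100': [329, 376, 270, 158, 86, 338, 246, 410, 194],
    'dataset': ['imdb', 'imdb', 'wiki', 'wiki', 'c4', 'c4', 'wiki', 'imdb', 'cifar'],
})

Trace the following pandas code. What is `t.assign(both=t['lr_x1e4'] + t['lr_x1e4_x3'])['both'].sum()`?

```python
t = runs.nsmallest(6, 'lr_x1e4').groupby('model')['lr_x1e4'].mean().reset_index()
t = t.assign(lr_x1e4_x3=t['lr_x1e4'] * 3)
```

832.0

take 6 rows with smallest lr_x1e4:
  model  lr_x1e4  loss_x100 dataset
4    m1        7         86      c4
7    m4       20        410    imdb
3    m2       33        158    wiki
6    m1       41        246    wiki
0    m0       48        329    imdb
2    m3       83        270    wiki
group by model, mean of lr_x1e4:
model
m0    48.0
m1    24.0
m2    33.0
m3    83.0
m4    20.0
Name: lr_x1e4, dtype: float64
reset_index():
  model  lr_x1e4
0    m0     48.0
1    m1     24.0
2    m2     33.0
3    m3     83.0
4    m4     20.0
add column lr_x1e4_x3 = t['lr_x1e4'] * 3:
  model  lr_x1e4  lr_x1e4_x3
0    m0     48.0       144.0
1    m1     24.0        72.0
2    m2     33.0        99.0
3    m3     83.0       249.0
4    m4     20.0        60.0
add column both = t['lr_x1e4'] + t['lr_x1e4_x3']:
  model  lr_x1e4  lr_x1e4_x3   both
0    m0     48.0       144.0  192.0
1    m1     24.0        72.0   96.0
2    m2     33.0        99.0  132.0
3    m3     83.0       249.0  332.0
4    m4     20.0        60.0   80.0
Hence 832.0.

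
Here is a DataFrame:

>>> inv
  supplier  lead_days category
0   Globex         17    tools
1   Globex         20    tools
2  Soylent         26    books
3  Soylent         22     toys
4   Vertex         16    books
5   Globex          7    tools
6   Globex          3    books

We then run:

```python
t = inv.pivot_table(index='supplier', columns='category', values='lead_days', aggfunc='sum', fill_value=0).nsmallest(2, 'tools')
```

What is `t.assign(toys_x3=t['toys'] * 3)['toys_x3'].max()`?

pivot: rows=supplier, cols=category, sum(lead_days):
category  books  tools  toys
supplier                    
Globex        3     44     0
Soylent      26      0    22
Vertex       16      0     0
take 2 rows with smallest tools:
category  books  tools  toys
supplier                    
Soylent      26      0    22
Vertex       16      0     0
add column toys_x3 = t['toys'] * 3:
category  books  tools  toys  toys_x3
supplier                             
Soylent      26      0    22       66
Vertex       16      0     0        0
Reading off the max of column 'toys_x3', we get 66.

66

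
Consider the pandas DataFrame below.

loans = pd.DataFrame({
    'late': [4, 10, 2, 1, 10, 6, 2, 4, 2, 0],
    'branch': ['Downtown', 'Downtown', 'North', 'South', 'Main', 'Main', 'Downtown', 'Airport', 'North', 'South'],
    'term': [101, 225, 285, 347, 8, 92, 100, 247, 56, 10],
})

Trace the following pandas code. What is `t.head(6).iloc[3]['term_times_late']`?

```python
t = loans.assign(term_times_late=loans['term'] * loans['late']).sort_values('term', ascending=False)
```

2250

add column term_times_late = loans['term'] * loans['late']:
   late    branch  term  term_times_late
0     4  Downtown   101              404
1    10  Downtown   225             2250
2     2     North   285              570
3     1     South   347              347
4    10      Main     8               80
5     6      Main    92              552
6     2  Downtown   100              200
7     4   Airport   247              988
8     2     North    56              112
9     0     South    10                0
sort by term descending:
   late    branch  term  term_times_late
3     1     South   347              347
2     2     North   285              570
7     4   Airport   247              988
1    10  Downtown   225             2250
0     4  Downtown   101              404
6     2  Downtown   100              200
5     6      Main    92              552
8     2     North    56              112
9     0     South    10                0
4    10      Main     8               80
take first 6 rows:
   late    branch  term  term_times_late
3     1     South   347              347
2     2     North   285              570
7     4   Airport   247              988
1    10  Downtown   225             2250
0     4  Downtown   101              404
6     2  Downtown   100              200
Reading off the value at position 3, column 'term_times_late', we get 2250.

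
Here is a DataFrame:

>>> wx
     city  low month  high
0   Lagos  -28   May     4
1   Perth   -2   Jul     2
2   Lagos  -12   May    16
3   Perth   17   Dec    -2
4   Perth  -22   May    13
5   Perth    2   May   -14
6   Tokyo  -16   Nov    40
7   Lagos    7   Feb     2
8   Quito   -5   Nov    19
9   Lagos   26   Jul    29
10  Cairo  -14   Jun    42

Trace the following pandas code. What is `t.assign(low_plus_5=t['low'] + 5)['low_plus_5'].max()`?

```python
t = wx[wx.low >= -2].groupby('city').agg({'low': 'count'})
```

filter rows where low >= -2:
    city  low month  high
1  Perth   -2   Jul     2
3  Perth   17   Dec    -2
5  Perth    2   May   -14
7  Lagos    7   Feb     2
9  Lagos   26   Jul    29
group by city, count of low:
       low
city      
Lagos    2
Perth    3
add column low_plus_5 = t['low'] + 5:
       low  low_plus_5
city                  
Lagos    2           7
Perth    3           8
max of column 'low_plus_5' → 8

8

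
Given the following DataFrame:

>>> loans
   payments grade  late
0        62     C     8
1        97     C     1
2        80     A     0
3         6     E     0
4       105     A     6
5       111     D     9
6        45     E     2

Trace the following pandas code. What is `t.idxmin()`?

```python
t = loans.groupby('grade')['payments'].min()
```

group by grade, min of payments:
grade
A     80
C     62
D    111
E      6
Name: payments, dtype: int64
Reading off the label with the smallest value, we get E.

E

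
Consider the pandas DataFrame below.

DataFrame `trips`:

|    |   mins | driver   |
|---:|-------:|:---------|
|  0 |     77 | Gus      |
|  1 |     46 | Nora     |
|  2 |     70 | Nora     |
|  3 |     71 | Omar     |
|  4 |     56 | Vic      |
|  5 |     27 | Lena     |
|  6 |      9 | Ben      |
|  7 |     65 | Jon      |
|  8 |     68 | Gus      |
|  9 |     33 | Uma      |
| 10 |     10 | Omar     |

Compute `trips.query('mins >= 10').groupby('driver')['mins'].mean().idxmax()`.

Gus

filter rows where mins >= 10:
    mins driver
0     77    Gus
1     46   Nora
2     70   Nora
3     71   Omar
4     56    Vic
5     27   Lena
7     65    Jon
8     68    Gus
9     33    Uma
10    10   Omar
group by driver, mean of mins:
driver
Gus     72.5
Jon     65.0
Lena    27.0
Nora    58.0
Omar    40.5
Uma     33.0
Vic     56.0
Name: mins, dtype: float64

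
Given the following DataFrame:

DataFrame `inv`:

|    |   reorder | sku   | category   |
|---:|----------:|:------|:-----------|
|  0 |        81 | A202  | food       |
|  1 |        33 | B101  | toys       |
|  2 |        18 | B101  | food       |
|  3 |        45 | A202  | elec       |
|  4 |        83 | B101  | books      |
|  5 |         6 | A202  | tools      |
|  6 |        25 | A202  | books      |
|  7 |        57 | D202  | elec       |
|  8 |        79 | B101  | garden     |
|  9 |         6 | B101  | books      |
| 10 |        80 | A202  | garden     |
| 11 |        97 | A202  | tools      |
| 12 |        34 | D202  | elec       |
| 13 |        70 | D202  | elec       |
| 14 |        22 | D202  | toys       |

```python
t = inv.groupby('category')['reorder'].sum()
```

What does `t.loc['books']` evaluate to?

114

group by category, sum of reorder:
category
books     114
elec      206
food       99
garden    159
tools     103
toys       55
Name: reorder, dtype: int64
Then the value at index 'books': 114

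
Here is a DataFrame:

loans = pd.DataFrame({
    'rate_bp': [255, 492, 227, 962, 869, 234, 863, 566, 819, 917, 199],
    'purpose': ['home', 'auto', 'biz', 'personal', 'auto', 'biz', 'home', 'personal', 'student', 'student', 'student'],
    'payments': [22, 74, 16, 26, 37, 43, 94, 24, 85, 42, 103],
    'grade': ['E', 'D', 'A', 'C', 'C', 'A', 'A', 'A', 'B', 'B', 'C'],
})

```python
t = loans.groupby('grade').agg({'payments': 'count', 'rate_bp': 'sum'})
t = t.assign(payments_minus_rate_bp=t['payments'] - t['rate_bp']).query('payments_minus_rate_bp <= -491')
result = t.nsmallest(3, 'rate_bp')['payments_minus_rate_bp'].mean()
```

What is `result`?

group by grade: count(payments), sum(rate_bp):
       payments  rate_bp
grade                   
A             4     1890
B             2     1736
C             3     2030
D             1      492
E             1      255
add column payments_minus_rate_bp = t['payments'] - t['rate_bp']:
       payments  rate_bp  payments_minus_rate_bp
grade                                           
A             4     1890                   -1886
B             2     1736                   -1734
C             3     2030                   -2027
D             1      492                    -491
E             1      255                    -254
filter rows where payments_minus_rate_bp <= -491:
       payments  rate_bp  payments_minus_rate_bp
grade                                           
A             4     1890                   -1886
B             2     1736                   -1734
C             3     2030                   -2027
D             1      492                    -491
take 3 rows with smallest rate_bp:
       payments  rate_bp  payments_minus_rate_bp
grade                                           
D             1      492                    -491
B             2     1736                   -1734
A             4     1890                   -1886

-1370.33333333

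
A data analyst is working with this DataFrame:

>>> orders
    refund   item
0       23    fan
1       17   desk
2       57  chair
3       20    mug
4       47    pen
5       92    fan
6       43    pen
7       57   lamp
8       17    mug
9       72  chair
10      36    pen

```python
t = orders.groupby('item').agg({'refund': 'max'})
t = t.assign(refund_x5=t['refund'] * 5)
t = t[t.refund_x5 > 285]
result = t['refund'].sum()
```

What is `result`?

group by item, max of refund:
       refund
item         
chair      72
desk       17
fan        92
lamp       57
mug        20
pen        47
add column refund_x5 = t['refund'] * 5:
       refund  refund_x5
item                    
chair      72        360
desk       17         85
fan        92        460
lamp       57        285
mug        20        100
pen        47        235
filter rows where refund_x5 > 285:
       refund  refund_x5
item                    
chair      72        360
fan        92        460
Reading off the sum of column 'refund', we get 164.

164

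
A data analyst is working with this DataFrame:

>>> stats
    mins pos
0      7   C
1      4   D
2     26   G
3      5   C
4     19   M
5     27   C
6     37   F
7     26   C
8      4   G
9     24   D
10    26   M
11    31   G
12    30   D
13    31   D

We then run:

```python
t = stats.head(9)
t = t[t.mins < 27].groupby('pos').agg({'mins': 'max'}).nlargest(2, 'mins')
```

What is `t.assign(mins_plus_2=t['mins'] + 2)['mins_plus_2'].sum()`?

56

take first 9 rows:
   mins pos
0     7   C
1     4   D
2    26   G
3     5   C
4    19   M
5    27   C
6    37   F
7    26   C
8     4   G
filter rows where mins < 27:
   mins pos
0     7   C
1     4   D
2    26   G
3     5   C
4    19   M
7    26   C
8     4   G
group by pos, max of mins:
     mins
pos      
C      26
D       4
G      26
M      19
take 2 rows with largest mins:
     mins
pos      
C      26
G      26
add column mins_plus_2 = t['mins'] + 2:
     mins  mins_plus_2
pos                   
C      26           28
G      26           28
Hence 56.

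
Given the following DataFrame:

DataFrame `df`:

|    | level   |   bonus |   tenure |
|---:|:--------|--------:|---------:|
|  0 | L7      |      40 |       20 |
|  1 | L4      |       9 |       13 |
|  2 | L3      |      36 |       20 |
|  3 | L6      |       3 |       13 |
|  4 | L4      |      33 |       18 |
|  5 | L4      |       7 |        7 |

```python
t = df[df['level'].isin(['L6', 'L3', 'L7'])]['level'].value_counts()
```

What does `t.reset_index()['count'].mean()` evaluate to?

filter rows where level in ['L6', 'L3', 'L7']:
  level  bonus  tenure
0    L7     40      20
2    L3     36      20
3    L6      3      13
value_counts of level:
level
L7    1
L3    1
L6    1
Name: count, dtype: int64
reset_index():
  level  count
0    L7      1
1    L3      1
2    L6      1
Hence 1.0.

1.0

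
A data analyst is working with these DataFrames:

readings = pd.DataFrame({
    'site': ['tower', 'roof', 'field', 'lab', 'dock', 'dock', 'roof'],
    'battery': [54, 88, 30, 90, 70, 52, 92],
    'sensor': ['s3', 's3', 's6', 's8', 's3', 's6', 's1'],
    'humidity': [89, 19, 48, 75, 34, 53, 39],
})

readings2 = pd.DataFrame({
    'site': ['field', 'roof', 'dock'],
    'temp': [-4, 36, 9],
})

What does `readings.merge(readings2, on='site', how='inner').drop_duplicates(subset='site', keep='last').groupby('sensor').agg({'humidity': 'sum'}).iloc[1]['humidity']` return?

merge on 'site' (how='inner') → 5 rows:
    site  battery sensor  humidity  temp
0   roof       88     s3        19    36
1  field       30     s6        48    -4
2   dock       70     s3        34     9
3   dock       52     s6        53     9
4   roof       92     s1        39    36
drop duplicate site (keep=last):
    site  battery sensor  humidity  temp
1  field       30     s6        48    -4
3   dock       52     s6        53     9
4   roof       92     s1        39    36
group by sensor, sum of humidity:
        humidity
sensor          
s1            39
s6           101

101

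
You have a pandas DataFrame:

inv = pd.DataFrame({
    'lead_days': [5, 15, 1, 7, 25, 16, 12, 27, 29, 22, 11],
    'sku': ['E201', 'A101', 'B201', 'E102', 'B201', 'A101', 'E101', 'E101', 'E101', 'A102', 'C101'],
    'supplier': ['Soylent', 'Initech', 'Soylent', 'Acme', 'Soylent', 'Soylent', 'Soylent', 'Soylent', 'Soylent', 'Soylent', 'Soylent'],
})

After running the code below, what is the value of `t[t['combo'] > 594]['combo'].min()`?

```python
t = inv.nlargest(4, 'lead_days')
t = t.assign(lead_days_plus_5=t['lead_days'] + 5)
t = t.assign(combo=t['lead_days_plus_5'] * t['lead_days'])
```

750

take 4 rows with largest lead_days:
   lead_days   sku supplier
8         29  E101  Soylent
7         27  E101  Soylent
4         25  B201  Soylent
9         22  A102  Soylent
add column lead_days_plus_5 = t['lead_days'] + 5:
   lead_days   sku supplier  lead_days_plus_5
8         29  E101  Soylent                34
7         27  E101  Soylent                32
4         25  B201  Soylent                30
9         22  A102  Soylent                27
add column combo = t['lead_days_plus_5'] * t['lead_days']:
   lead_days   sku supplier  lead_days_plus_5  combo
8         29  E101  Soylent                34    986
7         27  E101  Soylent                32    864
4         25  B201  Soylent                30    750
9         22  A102  Soylent                27    594
filter rows where combo > 594:
   lead_days   sku supplier  lead_days_plus_5  combo
8         29  E101  Soylent                34    986
7         27  E101  Soylent                32    864
4         25  B201  Soylent                30    750
Finally, min of column 'combo' = 750.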